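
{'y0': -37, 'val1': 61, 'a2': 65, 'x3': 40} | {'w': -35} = {'y0': -37, 'val1': 61, 'a2': 65, 'x3': 40, 'w': -35}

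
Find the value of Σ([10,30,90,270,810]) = 1210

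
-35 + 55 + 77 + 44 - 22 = 119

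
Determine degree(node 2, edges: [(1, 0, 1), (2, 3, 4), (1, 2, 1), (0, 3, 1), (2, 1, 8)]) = 3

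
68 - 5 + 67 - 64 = 66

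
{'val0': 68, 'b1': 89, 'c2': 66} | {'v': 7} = {'val0': 68, 'b1': 89, 'c2': 66, 'v': 7}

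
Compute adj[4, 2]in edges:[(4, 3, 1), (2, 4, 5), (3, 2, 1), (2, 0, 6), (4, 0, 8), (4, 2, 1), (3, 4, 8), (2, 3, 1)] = 1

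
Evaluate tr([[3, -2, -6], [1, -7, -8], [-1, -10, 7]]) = diagonal: 3 + (-7) + 7
= 3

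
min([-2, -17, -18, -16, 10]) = -18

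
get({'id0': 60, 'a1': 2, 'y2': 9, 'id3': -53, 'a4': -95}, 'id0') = 60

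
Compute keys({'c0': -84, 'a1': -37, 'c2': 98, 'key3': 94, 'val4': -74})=['c0', 'a1', 'c2', 'key3', 'val4']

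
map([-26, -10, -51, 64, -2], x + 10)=[-16, 0, -41, 74, 8]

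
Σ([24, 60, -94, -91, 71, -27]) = 24 + 60 + (-94) + (-91) + 71 + (-27)
= -57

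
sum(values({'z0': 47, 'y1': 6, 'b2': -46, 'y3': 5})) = 12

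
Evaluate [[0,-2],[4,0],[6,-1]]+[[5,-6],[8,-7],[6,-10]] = [[5, -8], [12, -7], [12, -11]]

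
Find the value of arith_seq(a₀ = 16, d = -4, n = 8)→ a_0 = 16 + 0*-4 = 16
a_1 = 16 + 1*-4 = 12
a_2 = 16 + 2*-4 = 8
...
= [16, 12, 8, 4, 0, -4, -8, -12]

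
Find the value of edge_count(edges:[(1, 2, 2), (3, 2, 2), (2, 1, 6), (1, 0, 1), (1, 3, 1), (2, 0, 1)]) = 6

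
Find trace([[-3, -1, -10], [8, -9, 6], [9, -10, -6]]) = diagonal: (-3) + (-9) + (-6)
= -18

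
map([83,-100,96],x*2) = 83*2=166, -100*2=-200, 96*2=192
= [166, -200, 192]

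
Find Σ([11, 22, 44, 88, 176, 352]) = 693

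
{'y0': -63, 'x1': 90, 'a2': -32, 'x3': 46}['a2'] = -32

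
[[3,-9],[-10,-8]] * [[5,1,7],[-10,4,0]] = C[0][0] = (3)*(5) + (-9)*(-10) = 105
C[0][1] = (3)*(1) + (-9)*(4) = -33
C[0][2] = (3)*(7) + (-9)*(0) = 21
C[1][0] = (-10)*(5) + (-8)*(-10) = 30
C[1][1] = (-10)*(1) + (-8)*(4) = -42
C[1][2] = (-10)*(7) + (-8)*(0) = -70
= [[105, -33, 21], [30, -42, -70]]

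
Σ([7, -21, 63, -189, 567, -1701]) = -1274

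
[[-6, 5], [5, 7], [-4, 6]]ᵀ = [[-6, 5, -4], [5, 7, 6]]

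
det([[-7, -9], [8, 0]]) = 72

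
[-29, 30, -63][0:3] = [-29, 30, -63]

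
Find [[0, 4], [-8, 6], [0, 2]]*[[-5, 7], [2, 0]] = C[0][0] = (0)*(-5) + (4)*(2) = 8
C[0][1] = (0)*(7) + (4)*(0) = 0
C[1][0] = (-8)*(-5) + (6)*(2) = 52
C[1][1] = (-8)*(7) + (6)*(0) = -56
C[2][0] = (0)*(-5) + (2)*(2) = 4
C[2][1] = (0)*(7) + (2)*(0) = 0
= [[8, 0], [52, -56], [4, 0]]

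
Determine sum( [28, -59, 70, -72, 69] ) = 36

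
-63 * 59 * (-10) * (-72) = -2676240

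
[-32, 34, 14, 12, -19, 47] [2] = 14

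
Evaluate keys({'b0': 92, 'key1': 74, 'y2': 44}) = ['b0', 'key1', 'y2']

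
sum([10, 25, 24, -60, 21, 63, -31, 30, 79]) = 10 + 25 + 24 + (-60) + 21 + 63 + (-31) + 30 + 79
= 161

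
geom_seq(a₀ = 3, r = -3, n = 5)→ [3, -9, 27, -81, 243]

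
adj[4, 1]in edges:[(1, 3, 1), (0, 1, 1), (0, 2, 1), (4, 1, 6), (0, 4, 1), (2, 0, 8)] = 6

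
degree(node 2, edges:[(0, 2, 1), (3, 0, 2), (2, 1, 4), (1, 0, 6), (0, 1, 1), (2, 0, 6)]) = incident: (0,2), (2,1), (2,0)
= 3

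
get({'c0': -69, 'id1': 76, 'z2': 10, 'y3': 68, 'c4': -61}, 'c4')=-61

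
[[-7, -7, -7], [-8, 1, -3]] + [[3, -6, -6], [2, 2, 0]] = [[-4, -13, -13], [-6, 3, -3]]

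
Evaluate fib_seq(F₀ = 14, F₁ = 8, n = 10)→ [14, 8, 22, 30, 52, 82, 134, 216, 350, 566]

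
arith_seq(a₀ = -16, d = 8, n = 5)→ [-16, -8, 0, 8, 16]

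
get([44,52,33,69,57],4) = 57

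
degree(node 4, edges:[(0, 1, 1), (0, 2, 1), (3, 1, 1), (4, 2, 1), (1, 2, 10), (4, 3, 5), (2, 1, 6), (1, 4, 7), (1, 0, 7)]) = incident: (4,2), (4,3), (1,4)
= 3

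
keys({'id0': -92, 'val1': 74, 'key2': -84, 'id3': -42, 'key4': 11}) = ['id0', 'val1', 'key2', 'id3', 'key4']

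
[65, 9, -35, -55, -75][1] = 9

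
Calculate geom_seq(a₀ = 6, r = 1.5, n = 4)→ a_0 = 6*1.5^0 = 6.0
a_1 = 6*1.5^1 = 9.0
a_2 = 6*1.5^2 = 13.5
...
= [6.0, 9.0, 13.5, 20.25]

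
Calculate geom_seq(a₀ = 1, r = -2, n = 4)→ a_0 = 1*(-2)^0 = 1
a_1 = 1*(-2)^1 = -2
a_2 = 1*(-2)^2 = 4
...
= [1, -2, 4, -8]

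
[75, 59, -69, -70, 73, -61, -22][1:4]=[59, -69, -70]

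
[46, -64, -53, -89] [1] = -64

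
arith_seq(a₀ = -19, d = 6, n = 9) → [-19, -13, -7, -1, 5, 11, 17, 23, 29]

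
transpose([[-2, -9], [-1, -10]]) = [[-2, -1], [-9, -10]]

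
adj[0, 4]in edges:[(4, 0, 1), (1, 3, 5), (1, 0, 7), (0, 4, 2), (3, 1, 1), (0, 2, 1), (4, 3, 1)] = 2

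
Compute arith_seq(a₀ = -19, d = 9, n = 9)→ [-19, -10, -1, 8, 17, 26, 35, 44, 53]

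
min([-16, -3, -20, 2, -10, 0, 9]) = -20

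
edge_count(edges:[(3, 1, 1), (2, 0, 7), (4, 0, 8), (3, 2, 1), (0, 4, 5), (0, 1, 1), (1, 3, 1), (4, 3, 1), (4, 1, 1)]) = 9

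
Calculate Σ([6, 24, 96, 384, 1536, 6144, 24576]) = 32766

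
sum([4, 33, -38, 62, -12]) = 4 + 33 + (-38) + 62 + (-12)
= 49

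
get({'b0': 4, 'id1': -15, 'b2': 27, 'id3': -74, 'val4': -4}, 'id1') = -15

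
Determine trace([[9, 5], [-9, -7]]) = 2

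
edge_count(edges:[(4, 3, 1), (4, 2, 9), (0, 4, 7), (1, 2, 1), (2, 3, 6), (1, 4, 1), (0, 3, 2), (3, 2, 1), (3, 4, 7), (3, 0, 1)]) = 10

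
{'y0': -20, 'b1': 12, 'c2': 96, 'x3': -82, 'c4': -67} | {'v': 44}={'y0': -20, 'b1': 12, 'c2': 96, 'x3': -82, 'c4': -67, 'v': 44}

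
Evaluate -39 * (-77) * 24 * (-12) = -864864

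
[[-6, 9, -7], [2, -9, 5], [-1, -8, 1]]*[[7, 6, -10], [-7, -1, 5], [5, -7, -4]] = [[-140, 4, 133], [102, -14, -85], [54, -5, -34]]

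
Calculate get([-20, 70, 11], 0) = -20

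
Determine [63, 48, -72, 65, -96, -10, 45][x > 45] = keep x where x > 45: 63✓, 48✓, -72✗, 65✓, -96✗, -10✗, 45✗
= [63, 48, 65]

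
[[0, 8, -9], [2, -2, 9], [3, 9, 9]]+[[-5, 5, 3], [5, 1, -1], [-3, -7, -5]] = [[-5, 13, -6], [7, -1, 8], [0, 2, 4]]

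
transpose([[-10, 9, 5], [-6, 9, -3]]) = [[-10, -6], [9, 9], [5, -3]]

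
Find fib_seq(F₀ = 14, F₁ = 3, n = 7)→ F_2 = F_1 + F_0 = 17
F_3 = F_2 + F_1 = 20
F_4 = F_3 + F_2 = 37
...
= [14, 3, 17, 20, 37, 57, 94]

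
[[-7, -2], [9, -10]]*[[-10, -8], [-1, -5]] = [[72, 66], [-80, -22]]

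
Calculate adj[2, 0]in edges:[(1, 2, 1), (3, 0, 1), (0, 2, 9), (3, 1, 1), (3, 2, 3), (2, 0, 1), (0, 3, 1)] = 1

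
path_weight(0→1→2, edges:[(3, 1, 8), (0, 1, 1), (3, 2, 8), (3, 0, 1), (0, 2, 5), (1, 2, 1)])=2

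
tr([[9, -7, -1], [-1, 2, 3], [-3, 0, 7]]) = diagonal: 9 + 2 + 7
= 18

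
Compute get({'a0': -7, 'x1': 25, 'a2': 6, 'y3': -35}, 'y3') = -35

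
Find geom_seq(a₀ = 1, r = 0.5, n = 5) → [1.0, 0.5, 0.25, 0.125, 0.0625]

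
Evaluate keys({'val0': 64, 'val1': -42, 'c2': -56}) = ['val0', 'val1', 'c2']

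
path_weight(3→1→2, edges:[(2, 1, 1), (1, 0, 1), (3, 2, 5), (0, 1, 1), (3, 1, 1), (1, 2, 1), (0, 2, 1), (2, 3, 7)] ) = 2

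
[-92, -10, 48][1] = -10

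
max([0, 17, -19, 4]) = 17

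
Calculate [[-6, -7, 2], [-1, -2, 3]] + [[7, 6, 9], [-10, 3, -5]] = [[1, -1, 11], [-11, 1, -2]]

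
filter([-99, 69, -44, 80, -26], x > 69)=[80]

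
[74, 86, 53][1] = 86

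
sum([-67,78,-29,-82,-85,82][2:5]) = slice → [-29, -82, -85]
(-29) + (-82) + (-85)
= -196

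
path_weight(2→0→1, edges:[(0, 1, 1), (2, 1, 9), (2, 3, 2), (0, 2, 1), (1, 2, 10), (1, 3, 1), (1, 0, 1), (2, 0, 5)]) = 6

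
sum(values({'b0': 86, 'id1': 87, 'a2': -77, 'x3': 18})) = 114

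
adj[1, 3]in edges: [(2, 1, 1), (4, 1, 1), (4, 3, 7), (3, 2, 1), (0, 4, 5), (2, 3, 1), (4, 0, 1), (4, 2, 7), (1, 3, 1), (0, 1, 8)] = 1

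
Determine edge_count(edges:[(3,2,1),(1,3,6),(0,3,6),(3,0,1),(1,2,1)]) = 5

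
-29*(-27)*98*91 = 6982794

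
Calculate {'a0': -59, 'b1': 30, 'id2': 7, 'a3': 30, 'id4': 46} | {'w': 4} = {'a0': -59, 'b1': 30, 'id2': 7, 'a3': 30, 'id4': 46, 'w': 4}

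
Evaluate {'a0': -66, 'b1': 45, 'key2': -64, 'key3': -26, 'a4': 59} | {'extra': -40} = {'a0': -66, 'b1': 45, 'key2': -64, 'key3': -26, 'a4': 59, 'extra': -40}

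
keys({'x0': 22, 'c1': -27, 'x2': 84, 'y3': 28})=['x0', 'c1', 'x2', 'y3']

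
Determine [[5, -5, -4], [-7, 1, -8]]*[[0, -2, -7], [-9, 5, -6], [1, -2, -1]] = [[41, -27, -1], [-17, 35, 51]]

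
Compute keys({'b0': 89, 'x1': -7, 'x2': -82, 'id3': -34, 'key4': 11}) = ['b0', 'x1', 'x2', 'id3', 'key4']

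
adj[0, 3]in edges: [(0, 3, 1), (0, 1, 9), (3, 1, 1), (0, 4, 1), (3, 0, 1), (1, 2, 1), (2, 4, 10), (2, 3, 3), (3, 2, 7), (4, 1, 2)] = 1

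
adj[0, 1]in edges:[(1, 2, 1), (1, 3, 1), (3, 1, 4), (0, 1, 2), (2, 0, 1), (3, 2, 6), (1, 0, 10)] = 2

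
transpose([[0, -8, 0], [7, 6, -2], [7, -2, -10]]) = [[0, 7, 7], [-8, 6, -2], [0, -2, -10]]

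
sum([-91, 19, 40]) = (-91) + 19 + 40
= -32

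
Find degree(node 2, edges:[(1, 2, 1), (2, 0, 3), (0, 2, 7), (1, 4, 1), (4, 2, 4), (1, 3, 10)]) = 4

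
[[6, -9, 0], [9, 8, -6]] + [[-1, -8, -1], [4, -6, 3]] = [[5, -17, -1], [13, 2, -3]]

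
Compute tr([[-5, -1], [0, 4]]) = diagonal: (-5) + 4
= -1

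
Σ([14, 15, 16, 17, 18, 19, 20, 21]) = 140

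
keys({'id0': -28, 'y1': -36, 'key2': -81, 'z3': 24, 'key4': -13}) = ['id0', 'y1', 'key2', 'z3', 'key4']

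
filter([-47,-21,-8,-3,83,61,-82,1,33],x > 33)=[83, 61]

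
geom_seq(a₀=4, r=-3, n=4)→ [4, -12, 36, -108]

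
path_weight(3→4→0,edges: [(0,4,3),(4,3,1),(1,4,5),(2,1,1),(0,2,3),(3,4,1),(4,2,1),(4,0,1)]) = w(3→4)=1 + w(4→0)=1
= 2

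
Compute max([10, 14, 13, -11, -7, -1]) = 14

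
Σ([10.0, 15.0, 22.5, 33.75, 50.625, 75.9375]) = 10.0 + 15.0 + 22.5 + 33.75 + 50.625 + 75.9375
= 207.8125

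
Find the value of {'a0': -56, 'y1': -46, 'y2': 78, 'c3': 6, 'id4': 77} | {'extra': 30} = {'a0': -56, 'y1': -46, 'y2': 78, 'c3': 6, 'id4': 77, 'extra': 30}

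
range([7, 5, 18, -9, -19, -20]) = 38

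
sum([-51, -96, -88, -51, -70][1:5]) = slice → [-96, -88, -51, -70]
(-96) + (-88) + (-51) + (-70)
= -305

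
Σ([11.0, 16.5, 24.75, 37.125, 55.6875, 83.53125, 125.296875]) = 353.890625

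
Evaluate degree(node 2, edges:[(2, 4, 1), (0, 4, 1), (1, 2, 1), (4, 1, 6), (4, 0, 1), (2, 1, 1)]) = incident: (2,4), (1,2), (2,1)
= 3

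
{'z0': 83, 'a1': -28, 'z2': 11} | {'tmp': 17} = {'z0': 83, 'a1': -28, 'z2': 11, 'tmp': 17}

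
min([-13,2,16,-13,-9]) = -13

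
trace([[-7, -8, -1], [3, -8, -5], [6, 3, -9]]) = diagonal: (-7) + (-8) + (-9)
= -24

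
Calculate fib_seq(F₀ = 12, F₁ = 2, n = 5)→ [12, 2, 14, 16, 30]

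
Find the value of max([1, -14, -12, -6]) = 1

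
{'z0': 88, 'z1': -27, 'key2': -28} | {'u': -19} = {'z0': 88, 'z1': -27, 'key2': -28, 'u': -19}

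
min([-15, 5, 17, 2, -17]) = -17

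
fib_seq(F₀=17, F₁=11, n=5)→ F_2 = F_1 + F_0 = 28
F_3 = F_2 + F_1 = 39
F_4 = F_3 + F_2 = 67
= [17, 11, 28, 39, 67]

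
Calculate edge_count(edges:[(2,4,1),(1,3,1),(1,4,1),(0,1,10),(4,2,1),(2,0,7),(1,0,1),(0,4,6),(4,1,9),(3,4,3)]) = 10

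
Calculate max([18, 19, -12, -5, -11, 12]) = 19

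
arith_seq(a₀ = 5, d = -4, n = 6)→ a_0 = 5 + 0*-4 = 5
a_1 = 5 + 1*-4 = 1
a_2 = 5 + 2*-4 = -3
...
= [5, 1, -3, -7, -11, -15]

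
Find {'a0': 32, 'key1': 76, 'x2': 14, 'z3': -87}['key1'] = 76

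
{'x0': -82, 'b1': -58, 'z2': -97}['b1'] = -58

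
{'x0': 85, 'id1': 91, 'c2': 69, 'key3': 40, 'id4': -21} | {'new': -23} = {'x0': 85, 'id1': 91, 'c2': 69, 'key3': 40, 'id4': -21, 'new': -23}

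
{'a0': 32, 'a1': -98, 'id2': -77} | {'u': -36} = {'a0': 32, 'a1': -98, 'id2': -77, 'u': -36}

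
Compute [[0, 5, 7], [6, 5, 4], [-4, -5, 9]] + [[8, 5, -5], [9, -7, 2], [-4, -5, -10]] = [[8, 10, 2], [15, -2, 6], [-8, -10, -1]]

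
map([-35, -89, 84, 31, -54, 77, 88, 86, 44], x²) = [1225, 7921, 7056, 961, 2916, 5929, 7744, 7396, 1936]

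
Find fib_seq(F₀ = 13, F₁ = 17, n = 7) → F_2 = F_1 + F_0 = 30
F_3 = F_2 + F_1 = 47
F_4 = F_3 + F_2 = 77
...
= [13, 17, 30, 47, 77, 124, 201]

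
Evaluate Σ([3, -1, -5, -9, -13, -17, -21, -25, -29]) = -117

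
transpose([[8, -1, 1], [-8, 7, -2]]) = [[8, -8], [-1, 7], [1, -2]]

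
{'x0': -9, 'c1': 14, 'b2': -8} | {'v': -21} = {'x0': -9, 'c1': 14, 'b2': -8, 'v': -21}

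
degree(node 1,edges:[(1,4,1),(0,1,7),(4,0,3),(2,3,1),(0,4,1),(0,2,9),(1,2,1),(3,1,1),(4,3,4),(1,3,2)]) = incident: (1,4), (0,1), (1,2), (3,1), (1,3)
= 5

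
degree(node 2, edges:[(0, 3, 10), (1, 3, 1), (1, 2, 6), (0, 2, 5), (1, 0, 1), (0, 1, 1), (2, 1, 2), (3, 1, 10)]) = 3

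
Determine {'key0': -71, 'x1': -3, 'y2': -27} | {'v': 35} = {'key0': -71, 'x1': -3, 'y2': -27, 'v': 35}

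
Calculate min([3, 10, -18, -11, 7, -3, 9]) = -18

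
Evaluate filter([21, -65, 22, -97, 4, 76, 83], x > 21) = [22, 76, 83]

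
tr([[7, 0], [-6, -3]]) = 4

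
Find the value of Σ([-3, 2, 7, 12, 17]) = (-3) + 2 + 7 + 12 + 17
= 35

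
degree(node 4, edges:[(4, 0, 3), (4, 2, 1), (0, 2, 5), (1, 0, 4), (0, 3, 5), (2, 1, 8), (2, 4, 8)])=3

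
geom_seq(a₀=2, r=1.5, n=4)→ [2.0, 3.0, 4.5, 6.75]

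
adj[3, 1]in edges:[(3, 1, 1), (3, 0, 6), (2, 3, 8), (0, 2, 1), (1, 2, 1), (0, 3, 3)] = 1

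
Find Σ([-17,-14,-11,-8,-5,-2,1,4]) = -52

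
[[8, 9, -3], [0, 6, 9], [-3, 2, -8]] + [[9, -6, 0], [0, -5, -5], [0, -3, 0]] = [[17, 3, -3], [0, 1, 4], [-3, -1, -8]]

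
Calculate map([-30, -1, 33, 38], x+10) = -30+10=-20, -1+10=9, 33+10=43, 38+10=48
= [-20, 9, 43, 48]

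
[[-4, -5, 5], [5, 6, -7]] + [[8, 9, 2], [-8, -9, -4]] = [[4, 4, 7], [-3, -3, -11]]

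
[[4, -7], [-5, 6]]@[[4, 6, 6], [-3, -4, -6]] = [[37, 52, 66], [-38, -54, -66]]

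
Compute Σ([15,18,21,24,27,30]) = 15 + 18 + 21 + 24 + 27 + 30
= 135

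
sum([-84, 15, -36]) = -105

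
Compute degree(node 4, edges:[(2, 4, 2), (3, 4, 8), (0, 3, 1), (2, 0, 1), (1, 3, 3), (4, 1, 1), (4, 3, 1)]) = incident: (2,4), (3,4), (4,1), (4,3)
= 4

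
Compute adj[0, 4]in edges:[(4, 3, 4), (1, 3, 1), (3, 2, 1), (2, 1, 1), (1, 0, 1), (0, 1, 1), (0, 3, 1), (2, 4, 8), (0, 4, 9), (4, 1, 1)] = 9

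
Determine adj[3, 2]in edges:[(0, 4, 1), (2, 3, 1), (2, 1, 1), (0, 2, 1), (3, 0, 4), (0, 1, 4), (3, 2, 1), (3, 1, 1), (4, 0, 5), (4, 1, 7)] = 1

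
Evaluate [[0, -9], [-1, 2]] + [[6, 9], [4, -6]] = [[6, 0], [3, -4]]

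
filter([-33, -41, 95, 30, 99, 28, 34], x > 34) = keep x where x > 34: -33✗, -41✗, 95✓, 30✗, 99✓, 28✗, 34✗
= [95, 99]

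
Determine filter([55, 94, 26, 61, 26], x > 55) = [94, 61]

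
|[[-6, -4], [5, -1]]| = (-6)*(-1) - (-4)*(5)
= 26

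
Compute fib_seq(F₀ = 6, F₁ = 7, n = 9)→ [6, 7, 13, 20, 33, 53, 86, 139, 225]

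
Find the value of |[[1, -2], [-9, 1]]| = (1)*(1) - (-2)*(-9)
= -17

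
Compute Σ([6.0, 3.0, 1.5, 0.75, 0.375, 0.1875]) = 11.8125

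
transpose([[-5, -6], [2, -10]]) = [[-5, 2], [-6, -10]]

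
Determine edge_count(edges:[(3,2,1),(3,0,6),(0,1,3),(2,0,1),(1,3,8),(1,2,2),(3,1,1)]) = 7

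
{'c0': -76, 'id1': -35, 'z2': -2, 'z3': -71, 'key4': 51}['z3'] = -71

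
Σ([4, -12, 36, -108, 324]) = 244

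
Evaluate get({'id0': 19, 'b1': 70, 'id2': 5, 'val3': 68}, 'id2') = 5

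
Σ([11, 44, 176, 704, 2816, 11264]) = 11 + 44 + 176 + 704 + 2816 + 11264
= 15015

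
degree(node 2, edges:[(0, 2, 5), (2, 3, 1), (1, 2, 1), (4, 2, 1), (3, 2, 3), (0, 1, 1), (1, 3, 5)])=incident: (0,2), (2,3), (1,2), (4,2), (3,2)
= 5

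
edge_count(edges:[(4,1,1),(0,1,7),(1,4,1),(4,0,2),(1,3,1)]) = 5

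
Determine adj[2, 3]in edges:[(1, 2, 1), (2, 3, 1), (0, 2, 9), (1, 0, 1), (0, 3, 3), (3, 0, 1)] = 1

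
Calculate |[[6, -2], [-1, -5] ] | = -32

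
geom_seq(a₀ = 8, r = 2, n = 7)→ [8, 16, 32, 64, 128, 256, 512]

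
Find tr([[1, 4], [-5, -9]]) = diagonal: 1 + (-9)
= -8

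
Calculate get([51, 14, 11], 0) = 51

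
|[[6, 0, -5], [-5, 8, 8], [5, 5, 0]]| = 85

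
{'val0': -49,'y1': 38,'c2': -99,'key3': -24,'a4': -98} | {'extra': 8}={'val0': -49, 'y1': 38, 'c2': -99, 'key3': -24, 'a4': -98, 'extra': 8}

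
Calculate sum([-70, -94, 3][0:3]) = slice → [-70, -94, 3]
(-70) + (-94) + 3
= -161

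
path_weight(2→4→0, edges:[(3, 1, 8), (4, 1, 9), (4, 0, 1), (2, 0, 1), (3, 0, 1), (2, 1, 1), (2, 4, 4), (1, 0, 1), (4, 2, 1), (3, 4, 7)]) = w(2→4)=4 + w(4→0)=1
= 5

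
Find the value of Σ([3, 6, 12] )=21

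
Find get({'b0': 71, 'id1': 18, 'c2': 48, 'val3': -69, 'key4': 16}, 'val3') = -69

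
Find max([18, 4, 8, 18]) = 18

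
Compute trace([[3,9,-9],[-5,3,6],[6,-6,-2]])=diagonal: 3 + 3 + (-2)
= 4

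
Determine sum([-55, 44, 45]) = (-55) + 44 + 45
= 34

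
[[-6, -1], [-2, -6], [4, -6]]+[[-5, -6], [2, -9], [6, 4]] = [[-11, -7], [0, -15], [10, -2]]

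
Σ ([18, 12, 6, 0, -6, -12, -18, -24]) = 18 + 12 + 6 + 0 + (-6) + (-12) + (-18) + (-24)
= -24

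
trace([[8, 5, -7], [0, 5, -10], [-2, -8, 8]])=diagonal: 8 + 5 + 8
= 21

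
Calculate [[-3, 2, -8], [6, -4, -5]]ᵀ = [[-3, 6], [2, -4], [-8, -5]]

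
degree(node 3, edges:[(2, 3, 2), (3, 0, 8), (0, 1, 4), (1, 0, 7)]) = incident: (2,3), (3,0)
= 2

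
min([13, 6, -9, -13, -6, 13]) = -13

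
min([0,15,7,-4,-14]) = -14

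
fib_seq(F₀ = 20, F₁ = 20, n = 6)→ [20, 20, 40, 60, 100, 160]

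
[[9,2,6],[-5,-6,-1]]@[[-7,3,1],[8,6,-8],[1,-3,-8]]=C[0][0] = (9)*(-7) + (2)*(8) + (6)*(1) = -41
C[0][1] = (9)*(3) + (2)*(6) + (6)*(-3) = 21
C[0][2] = (9)*(1) + (2)*(-8) + (6)*(-8) = -55
C[1][0] = (-5)*(-7) + (-6)*(8) + (-1)*(1) = -14
C[1][1] = (-5)*(3) + (-6)*(6) + (-1)*(-3) = -48
C[1][2] = (-5)*(1) + (-6)*(-8) + (-1)*(-8) = 51
= [[-41, 21, -55], [-14, -48, 51]]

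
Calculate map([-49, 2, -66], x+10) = [-39, 12, -56]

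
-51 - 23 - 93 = -167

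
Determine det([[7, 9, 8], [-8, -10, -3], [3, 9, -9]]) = -246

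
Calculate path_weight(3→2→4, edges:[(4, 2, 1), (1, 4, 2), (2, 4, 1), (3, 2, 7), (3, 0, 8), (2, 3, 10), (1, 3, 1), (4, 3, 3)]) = 8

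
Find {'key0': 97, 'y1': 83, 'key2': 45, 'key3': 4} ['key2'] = 45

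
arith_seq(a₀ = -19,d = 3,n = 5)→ a_0 = -19 + 0*3 = -19
a_1 = -19 + 1*3 = -16
a_2 = -19 + 2*3 = -13
...
= [-19, -16, -13, -10, -7]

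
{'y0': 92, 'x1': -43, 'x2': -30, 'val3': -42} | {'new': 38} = {'y0': 92, 'x1': -43, 'x2': -30, 'val3': -42, 'new': 38}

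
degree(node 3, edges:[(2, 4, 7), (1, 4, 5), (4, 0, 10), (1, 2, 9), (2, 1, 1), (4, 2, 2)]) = incident: none
= 0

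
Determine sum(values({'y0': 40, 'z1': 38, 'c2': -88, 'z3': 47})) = 40 + 38 + (-88) + 47
= 37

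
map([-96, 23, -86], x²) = [9216, 529, 7396]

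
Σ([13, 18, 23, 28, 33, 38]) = 13 + 18 + 23 + 28 + 33 + 38
= 153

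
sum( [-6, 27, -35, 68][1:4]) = slice → [27, -35, 68]
27 + (-35) + 68
= 60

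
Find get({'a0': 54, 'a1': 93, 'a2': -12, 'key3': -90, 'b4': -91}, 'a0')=54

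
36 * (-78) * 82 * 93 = -21413808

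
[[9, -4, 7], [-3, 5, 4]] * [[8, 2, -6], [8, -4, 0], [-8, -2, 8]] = C[0][0] = (9)*(8) + (-4)*(8) + (7)*(-8) = -16
C[0][1] = (9)*(2) + (-4)*(-4) + (7)*(-2) = 20
C[0][2] = (9)*(-6) + (-4)*(0) + (7)*(8) = 2
C[1][0] = (-3)*(8) + (5)*(8) + (4)*(-8) = -16
C[1][1] = (-3)*(2) + (5)*(-4) + (4)*(-2) = -34
C[1][2] = (-3)*(-6) + (5)*(0) + (4)*(8) = 50
= [[-16, 20, 2], [-16, -34, 50]]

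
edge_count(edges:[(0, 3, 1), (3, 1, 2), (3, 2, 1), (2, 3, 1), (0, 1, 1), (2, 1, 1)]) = 6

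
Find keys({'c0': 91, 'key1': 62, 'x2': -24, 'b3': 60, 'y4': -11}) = ['c0', 'key1', 'x2', 'b3', 'y4']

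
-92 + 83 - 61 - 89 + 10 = -149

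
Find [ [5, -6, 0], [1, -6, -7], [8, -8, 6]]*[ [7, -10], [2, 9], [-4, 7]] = C[0][0] = (5)*(7) + (-6)*(2) + (0)*(-4) = 23
C[0][1] = (5)*(-10) + (-6)*(9) + (0)*(7) = -104
C[1][0] = (1)*(7) + (-6)*(2) + (-7)*(-4) = 23
C[1][1] = (1)*(-10) + (-6)*(9) + (-7)*(7) = -113
C[2][0] = (8)*(7) + (-8)*(2) + (6)*(-4) = 16
C[2][1] = (8)*(-10) + (-8)*(9) + (6)*(7) = -110
= [[23, -104], [23, -113], [16, -110]]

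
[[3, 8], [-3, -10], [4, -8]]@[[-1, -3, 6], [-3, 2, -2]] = C[0][0] = (3)*(-1) + (8)*(-3) = -27
C[0][1] = (3)*(-3) + (8)*(2) = 7
C[0][2] = (3)*(6) + (8)*(-2) = 2
C[1][0] = (-3)*(-1) + (-10)*(-3) = 33
C[1][1] = (-3)*(-3) + (-10)*(2) = -11
C[1][2] = (-3)*(6) + (-10)*(-2) = 2
... (3 more cells)
= [[-27, 7, 2], [33, -11, 2], [20, -28, 40]]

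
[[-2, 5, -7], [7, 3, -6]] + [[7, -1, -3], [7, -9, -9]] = [[5, 4, -10], [14, -6, -15]]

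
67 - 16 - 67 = -16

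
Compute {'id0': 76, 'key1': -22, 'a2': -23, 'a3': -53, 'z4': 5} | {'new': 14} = {'id0': 76, 'key1': -22, 'a2': -23, 'a3': -53, 'z4': 5, 'new': 14}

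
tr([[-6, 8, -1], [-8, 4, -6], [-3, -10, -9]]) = diagonal: (-6) + 4 + (-9)
= -11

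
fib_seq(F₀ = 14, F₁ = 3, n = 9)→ F_2 = F_1 + F_0 = 17
F_3 = F_2 + F_1 = 20
F_4 = F_3 + F_2 = 37
...
= [14, 3, 17, 20, 37, 57, 94, 151, 245]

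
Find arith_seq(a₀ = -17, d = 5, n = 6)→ a_0 = -17 + 0*5 = -17
a_1 = -17 + 1*5 = -12
a_2 = -17 + 2*5 = -7
...
= [-17, -12, -7, -2, 3, 8]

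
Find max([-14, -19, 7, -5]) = 7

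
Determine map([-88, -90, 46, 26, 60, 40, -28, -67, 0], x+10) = [-78, -80, 56, 36, 70, 50, -18, -57, 10]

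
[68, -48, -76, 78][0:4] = [68, -48, -76, 78]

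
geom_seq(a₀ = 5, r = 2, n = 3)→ [5, 10, 20]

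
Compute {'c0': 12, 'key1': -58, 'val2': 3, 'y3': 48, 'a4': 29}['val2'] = 3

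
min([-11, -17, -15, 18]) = -17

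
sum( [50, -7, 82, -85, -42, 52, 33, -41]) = 50 + (-7) + 82 + (-85) + (-42) + 52 + 33 + (-41)
= 42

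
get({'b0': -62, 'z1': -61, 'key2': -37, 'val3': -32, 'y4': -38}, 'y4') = -38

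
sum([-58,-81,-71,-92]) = -302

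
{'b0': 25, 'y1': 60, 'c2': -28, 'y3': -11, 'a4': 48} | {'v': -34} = {'b0': 25, 'y1': 60, 'c2': -28, 'y3': -11, 'a4': 48, 'v': -34}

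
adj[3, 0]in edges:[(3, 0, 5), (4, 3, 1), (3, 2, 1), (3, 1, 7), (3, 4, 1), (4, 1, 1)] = 5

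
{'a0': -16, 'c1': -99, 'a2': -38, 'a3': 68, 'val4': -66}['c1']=-99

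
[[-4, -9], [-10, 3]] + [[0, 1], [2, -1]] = [[-4, -8], [-8, 2]]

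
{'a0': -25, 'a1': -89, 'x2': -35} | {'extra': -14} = {'a0': -25, 'a1': -89, 'x2': -35, 'extra': -14}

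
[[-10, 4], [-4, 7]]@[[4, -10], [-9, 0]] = [[-76, 100], [-79, 40]]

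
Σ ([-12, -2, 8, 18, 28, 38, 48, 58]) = (-12) + (-2) + 8 + 18 + 28 + 38 + 48 + 58
= 184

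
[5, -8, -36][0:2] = [5, -8]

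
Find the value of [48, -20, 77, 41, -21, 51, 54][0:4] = [48, -20, 77, 41]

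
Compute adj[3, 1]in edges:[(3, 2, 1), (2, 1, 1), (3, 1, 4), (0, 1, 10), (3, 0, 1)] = 4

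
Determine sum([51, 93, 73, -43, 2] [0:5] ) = slice → [51, 93, 73, -43, 2]
51 + 93 + 73 + (-43) + 2
= 176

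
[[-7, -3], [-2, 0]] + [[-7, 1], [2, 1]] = [[-14, -2], [0, 1]]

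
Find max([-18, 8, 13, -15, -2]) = 13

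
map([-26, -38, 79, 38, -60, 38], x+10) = -26+10=-16, -38+10=-28, 79+10=89, 38+10=48, -60+10=-50, 38+10=48
= [-16, -28, 89, 48, -50, 48]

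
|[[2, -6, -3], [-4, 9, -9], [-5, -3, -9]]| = -441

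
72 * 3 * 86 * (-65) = -1207440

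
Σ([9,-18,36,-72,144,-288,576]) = 9 + -18 + 36 + -72 + 144 + -288 + 576
= 387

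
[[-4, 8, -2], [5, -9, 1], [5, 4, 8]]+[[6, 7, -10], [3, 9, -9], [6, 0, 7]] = [[2, 15, -12], [8, 0, -8], [11, 4, 15]]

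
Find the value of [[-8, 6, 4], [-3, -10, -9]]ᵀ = [[-8, -3], [6, -10], [4, -9]]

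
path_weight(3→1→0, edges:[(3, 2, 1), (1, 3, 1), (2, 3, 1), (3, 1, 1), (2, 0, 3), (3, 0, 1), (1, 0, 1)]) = w(3→1)=1 + w(1→0)=1
= 2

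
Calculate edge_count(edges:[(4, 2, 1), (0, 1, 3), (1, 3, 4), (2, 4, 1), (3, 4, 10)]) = 5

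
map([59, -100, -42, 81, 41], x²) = (59)²=3481, (-100)²=10000, (-42)²=1764, (81)²=6561, (41)²=1681
= [3481, 10000, 1764, 6561, 1681]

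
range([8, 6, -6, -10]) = 18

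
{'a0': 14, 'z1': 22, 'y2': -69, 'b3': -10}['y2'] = -69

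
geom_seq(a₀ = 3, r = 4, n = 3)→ [3, 12, 48]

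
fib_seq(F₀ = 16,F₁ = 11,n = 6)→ [16, 11, 27, 38, 65, 103]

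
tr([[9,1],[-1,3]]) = diagonal: 9 + 3
= 12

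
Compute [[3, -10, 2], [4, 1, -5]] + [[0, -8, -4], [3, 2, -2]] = [[3, -18, -2], [7, 3, -7]]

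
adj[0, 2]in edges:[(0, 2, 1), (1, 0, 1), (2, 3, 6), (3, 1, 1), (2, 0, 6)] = 1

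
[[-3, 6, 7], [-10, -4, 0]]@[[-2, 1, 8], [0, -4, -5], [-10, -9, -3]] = C[0][0] = (-3)*(-2) + (6)*(0) + (7)*(-10) = -64
C[0][1] = (-3)*(1) + (6)*(-4) + (7)*(-9) = -90
C[0][2] = (-3)*(8) + (6)*(-5) + (7)*(-3) = -75
C[1][0] = (-10)*(-2) + (-4)*(0) + (0)*(-10) = 20
C[1][1] = (-10)*(1) + (-4)*(-4) + (0)*(-9) = 6
C[1][2] = (-10)*(8) + (-4)*(-5) + (0)*(-3) = -60
= [[-64, -90, -75], [20, 6, -60]]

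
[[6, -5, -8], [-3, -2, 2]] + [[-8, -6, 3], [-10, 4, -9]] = [[-2, -11, -5], [-13, 2, -7]]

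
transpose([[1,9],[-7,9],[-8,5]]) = [[1, -7, -8], [9, 9, 5]]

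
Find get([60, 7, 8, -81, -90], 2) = 8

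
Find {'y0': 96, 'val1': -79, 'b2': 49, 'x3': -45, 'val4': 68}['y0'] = 96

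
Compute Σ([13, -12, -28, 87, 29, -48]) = 13 + (-12) + (-28) + 87 + 29 + (-48)
= 41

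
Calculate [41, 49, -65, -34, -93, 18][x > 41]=keep x where x > 41: 41✗, 49✓, -65✗, -34✗, -93✗, 18✗
= [49]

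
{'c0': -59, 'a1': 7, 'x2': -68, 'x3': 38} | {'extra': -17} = {'c0': -59, 'a1': 7, 'x2': -68, 'x3': 38, 'extra': -17}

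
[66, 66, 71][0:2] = [66, 66]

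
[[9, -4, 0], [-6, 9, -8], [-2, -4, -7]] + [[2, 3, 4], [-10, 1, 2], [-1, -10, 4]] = [[11, -1, 4], [-16, 10, -6], [-3, -14, -3]]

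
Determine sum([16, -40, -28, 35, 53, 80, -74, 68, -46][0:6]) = 116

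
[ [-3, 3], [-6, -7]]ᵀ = [[-3, -6], [3, -7]]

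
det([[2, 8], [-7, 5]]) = (2)*(5) - (8)*(-7)
= 66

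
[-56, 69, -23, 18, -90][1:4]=[69, -23, 18]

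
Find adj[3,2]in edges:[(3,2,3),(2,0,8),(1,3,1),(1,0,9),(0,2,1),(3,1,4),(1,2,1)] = 3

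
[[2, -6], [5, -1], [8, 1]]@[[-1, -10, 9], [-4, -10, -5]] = C[0][0] = (2)*(-1) + (-6)*(-4) = 22
C[0][1] = (2)*(-10) + (-6)*(-10) = 40
C[0][2] = (2)*(9) + (-6)*(-5) = 48
C[1][0] = (5)*(-1) + (-1)*(-4) = -1
C[1][1] = (5)*(-10) + (-1)*(-10) = -40
C[1][2] = (5)*(9) + (-1)*(-5) = 50
... (3 more cells)
= [[22, 40, 48], [-1, -40, 50], [-12, -90, 67]]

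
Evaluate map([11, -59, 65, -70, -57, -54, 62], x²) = [121, 3481, 4225, 4900, 3249, 2916, 3844]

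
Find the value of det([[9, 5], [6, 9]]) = (9)*(9) - (5)*(6)
= 51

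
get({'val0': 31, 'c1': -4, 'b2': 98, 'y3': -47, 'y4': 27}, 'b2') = 98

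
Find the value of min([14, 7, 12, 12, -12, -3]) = -12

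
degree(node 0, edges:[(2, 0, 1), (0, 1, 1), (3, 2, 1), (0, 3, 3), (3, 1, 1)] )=3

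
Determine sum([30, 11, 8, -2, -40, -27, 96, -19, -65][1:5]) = -23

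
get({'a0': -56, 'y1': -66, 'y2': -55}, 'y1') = -66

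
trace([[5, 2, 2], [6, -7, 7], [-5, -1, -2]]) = -4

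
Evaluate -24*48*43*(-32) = 1585152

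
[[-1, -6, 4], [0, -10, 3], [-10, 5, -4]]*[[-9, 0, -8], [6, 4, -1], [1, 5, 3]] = [[-23, -4, 26], [-57, -25, 19], [116, 0, 63]]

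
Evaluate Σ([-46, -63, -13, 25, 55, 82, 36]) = 76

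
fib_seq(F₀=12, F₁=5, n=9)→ [12, 5, 17, 22, 39, 61, 100, 161, 261]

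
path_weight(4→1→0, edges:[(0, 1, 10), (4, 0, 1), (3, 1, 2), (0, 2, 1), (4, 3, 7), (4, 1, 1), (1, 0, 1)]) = w(4→1)=1 + w(1→0)=1
= 2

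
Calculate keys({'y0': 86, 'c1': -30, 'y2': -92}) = ['y0', 'c1', 'y2']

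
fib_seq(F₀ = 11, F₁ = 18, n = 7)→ F_2 = F_1 + F_0 = 29
F_3 = F_2 + F_1 = 47
F_4 = F_3 + F_2 = 76
...
= [11, 18, 29, 47, 76, 123, 199]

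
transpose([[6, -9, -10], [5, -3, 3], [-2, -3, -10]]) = [[6, 5, -2], [-9, -3, -3], [-10, 3, -10]]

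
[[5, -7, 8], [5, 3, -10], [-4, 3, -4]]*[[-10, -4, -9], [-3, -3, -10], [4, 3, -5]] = [[3, 25, -15], [-99, -59, -25], [15, -5, 26]]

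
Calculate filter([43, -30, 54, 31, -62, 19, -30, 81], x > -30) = keep x where x > -30: 43✓, -30✗, 54✓, 31✓, -62✗, 19✓, -30✗, 81✓
= [43, 54, 31, 19, 81]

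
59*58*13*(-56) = -2491216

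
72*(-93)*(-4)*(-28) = -749952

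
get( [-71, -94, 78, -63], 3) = -63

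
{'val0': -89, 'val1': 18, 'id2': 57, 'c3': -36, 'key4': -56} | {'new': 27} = {'val0': -89, 'val1': 18, 'id2': 57, 'c3': -36, 'key4': -56, 'new': 27}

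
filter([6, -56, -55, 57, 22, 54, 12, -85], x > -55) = [6, 57, 22, 54, 12]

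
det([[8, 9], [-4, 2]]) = (8)*(2) - (9)*(-4)
= 52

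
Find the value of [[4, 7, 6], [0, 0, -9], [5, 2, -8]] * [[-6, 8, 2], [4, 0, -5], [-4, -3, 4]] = [[-20, 14, -3], [36, 27, -36], [10, 64, -32]]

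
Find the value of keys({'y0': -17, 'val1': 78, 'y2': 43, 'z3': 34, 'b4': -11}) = ['y0', 'val1', 'y2', 'z3', 'b4']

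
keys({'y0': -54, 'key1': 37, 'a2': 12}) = ['y0', 'key1', 'a2']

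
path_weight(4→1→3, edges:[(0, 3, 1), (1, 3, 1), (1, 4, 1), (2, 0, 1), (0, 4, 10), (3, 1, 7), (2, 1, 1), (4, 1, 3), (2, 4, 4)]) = 4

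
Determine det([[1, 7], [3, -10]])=(1)*(-10) - (7)*(3)
= -31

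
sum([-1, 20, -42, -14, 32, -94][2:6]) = -118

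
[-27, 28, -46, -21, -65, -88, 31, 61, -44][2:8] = [-46, -21, -65, -88, 31, 61]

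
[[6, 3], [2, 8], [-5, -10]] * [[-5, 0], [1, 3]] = C[0][0] = (6)*(-5) + (3)*(1) = -27
C[0][1] = (6)*(0) + (3)*(3) = 9
C[1][0] = (2)*(-5) + (8)*(1) = -2
C[1][1] = (2)*(0) + (8)*(3) = 24
C[2][0] = (-5)*(-5) + (-10)*(1) = 15
C[2][1] = (-5)*(0) + (-10)*(3) = -30
= [[-27, 9], [-2, 24], [15, -30]]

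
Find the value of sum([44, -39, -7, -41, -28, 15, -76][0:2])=slice → [44, -39]
44 + (-39)
= 5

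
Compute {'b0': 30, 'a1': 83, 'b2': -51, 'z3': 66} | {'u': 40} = {'b0': 30, 'a1': 83, 'b2': -51, 'z3': 66, 'u': 40}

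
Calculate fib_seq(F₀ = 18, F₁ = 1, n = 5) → F_2 = F_1 + F_0 = 19
F_3 = F_2 + F_1 = 20
F_4 = F_3 + F_2 = 39
= [18, 1, 19, 20, 39]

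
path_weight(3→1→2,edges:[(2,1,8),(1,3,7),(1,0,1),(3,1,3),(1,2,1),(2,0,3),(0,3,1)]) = w(3→1)=3 + w(1→2)=1
= 4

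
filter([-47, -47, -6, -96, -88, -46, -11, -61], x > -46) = keep x where x > -46: -47✗, -47✗, -6✓, -96✗, -88✗, -46✗, -11✓, -61✗
= [-6, -11]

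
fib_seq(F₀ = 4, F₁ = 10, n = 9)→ [4, 10, 14, 24, 38, 62, 100, 162, 262]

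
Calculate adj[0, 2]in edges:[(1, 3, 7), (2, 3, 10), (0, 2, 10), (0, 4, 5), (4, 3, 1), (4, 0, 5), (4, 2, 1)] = 10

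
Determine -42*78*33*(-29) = 3135132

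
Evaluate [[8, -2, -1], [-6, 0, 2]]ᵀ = [[8, -6], [-2, 0], [-1, 2]]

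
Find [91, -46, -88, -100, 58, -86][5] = -86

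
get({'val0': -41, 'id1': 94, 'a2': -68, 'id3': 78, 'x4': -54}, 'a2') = -68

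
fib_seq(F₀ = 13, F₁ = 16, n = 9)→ F_2 = F_1 + F_0 = 29
F_3 = F_2 + F_1 = 45
F_4 = F_3 + F_2 = 74
...
= [13, 16, 29, 45, 74, 119, 193, 312, 505]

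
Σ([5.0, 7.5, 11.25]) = 5.0 + 7.5 + 11.25
= 23.75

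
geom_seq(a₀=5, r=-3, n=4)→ a_0 = 5*(-3)^0 = 5
a_1 = 5*(-3)^1 = -15
a_2 = 5*(-3)^2 = 45
...
= [5, -15, 45, -135]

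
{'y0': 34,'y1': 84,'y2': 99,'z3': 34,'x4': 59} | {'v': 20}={'y0': 34, 'y1': 84, 'y2': 99, 'z3': 34, 'x4': 59, 'v': 20}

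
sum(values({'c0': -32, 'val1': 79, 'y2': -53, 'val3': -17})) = -23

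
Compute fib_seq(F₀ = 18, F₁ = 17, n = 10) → [18, 17, 35, 52, 87, 139, 226, 365, 591, 956]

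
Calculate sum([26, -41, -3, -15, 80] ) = 47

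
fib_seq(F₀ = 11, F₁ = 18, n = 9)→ F_2 = F_1 + F_0 = 29
F_3 = F_2 + F_1 = 47
F_4 = F_3 + F_2 = 76
...
= [11, 18, 29, 47, 76, 123, 199, 322, 521]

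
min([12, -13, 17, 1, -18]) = -18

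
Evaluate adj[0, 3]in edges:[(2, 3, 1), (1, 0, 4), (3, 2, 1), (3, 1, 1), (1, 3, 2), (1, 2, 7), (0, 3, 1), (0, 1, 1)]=1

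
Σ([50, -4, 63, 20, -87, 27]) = 69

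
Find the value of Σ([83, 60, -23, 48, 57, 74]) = 83 + 60 + (-23) + 48 + 57 + 74
= 299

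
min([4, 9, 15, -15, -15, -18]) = -18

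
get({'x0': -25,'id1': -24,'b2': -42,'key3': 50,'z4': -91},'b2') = -42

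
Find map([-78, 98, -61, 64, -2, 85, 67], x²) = [6084, 9604, 3721, 4096, 4, 7225, 4489]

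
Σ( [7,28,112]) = 7 + 28 + 112
= 147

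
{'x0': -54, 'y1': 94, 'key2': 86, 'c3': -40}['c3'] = -40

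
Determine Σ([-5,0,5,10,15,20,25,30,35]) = 135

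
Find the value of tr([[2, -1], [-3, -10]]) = -8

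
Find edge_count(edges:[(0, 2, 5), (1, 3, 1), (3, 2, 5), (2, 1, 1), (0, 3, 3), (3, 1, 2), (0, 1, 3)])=7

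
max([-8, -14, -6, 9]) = 9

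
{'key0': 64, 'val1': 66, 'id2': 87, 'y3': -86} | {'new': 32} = {'key0': 64, 'val1': 66, 'id2': 87, 'y3': -86, 'new': 32}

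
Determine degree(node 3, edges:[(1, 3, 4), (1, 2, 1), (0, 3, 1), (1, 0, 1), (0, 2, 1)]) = incident: (1,3), (0,3)
= 2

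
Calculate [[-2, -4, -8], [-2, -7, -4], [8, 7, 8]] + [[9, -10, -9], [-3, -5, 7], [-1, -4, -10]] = [[7, -14, -17], [-5, -12, 3], [7, 3, -2]]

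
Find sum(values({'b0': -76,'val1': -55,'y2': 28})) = (-76) + (-55) + 28
= -103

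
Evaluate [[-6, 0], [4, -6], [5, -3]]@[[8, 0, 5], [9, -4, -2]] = C[0][0] = (-6)*(8) + (0)*(9) = -48
C[0][1] = (-6)*(0) + (0)*(-4) = 0
C[0][2] = (-6)*(5) + (0)*(-2) = -30
C[1][0] = (4)*(8) + (-6)*(9) = -22
C[1][1] = (4)*(0) + (-6)*(-4) = 24
C[1][2] = (4)*(5) + (-6)*(-2) = 32
... (3 more cells)
= [[-48, 0, -30], [-22, 24, 32], [13, 12, 31]]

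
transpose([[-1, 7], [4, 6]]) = [[-1, 4], [7, 6]]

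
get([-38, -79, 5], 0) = -38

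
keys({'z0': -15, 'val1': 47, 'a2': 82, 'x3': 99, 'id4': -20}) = ['z0', 'val1', 'a2', 'x3', 'id4']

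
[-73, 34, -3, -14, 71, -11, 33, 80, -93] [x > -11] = [34, -3, 71, 33, 80]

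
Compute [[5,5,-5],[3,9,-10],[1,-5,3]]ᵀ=[[5, 3, 1], [5, 9, -5], [-5, -10, 3]]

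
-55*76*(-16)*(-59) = -3945920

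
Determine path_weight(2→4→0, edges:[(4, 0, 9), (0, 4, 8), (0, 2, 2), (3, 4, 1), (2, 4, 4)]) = 13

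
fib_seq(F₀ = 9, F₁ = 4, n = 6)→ [9, 4, 13, 17, 30, 47]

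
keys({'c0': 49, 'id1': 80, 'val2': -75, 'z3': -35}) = ['c0', 'id1', 'val2', 'z3']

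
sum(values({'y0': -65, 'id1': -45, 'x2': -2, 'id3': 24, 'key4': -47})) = -135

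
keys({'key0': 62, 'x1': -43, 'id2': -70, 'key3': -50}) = ['key0', 'x1', 'id2', 'key3']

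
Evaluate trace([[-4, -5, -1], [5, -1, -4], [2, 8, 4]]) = -1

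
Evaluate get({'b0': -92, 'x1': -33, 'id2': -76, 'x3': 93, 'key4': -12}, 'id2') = -76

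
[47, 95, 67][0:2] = [47, 95]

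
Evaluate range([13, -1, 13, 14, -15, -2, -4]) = 29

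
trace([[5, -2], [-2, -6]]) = -1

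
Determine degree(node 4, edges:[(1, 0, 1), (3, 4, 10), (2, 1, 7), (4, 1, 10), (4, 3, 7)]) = incident: (3,4), (4,1), (4,3)
= 3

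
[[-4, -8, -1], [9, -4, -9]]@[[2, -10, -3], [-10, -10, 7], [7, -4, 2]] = [[65, 124, -46], [-5, -14, -73]]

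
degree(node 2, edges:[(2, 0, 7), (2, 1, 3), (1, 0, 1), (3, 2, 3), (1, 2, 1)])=incident: (2,0), (2,1), (3,2), (1,2)
= 4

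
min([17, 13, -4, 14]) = -4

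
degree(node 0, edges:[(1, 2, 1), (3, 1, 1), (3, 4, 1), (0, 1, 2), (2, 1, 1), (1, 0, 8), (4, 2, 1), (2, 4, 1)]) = incident: (0,1), (1,0)
= 2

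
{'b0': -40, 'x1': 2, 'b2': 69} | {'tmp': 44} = {'b0': -40, 'x1': 2, 'b2': 69, 'tmp': 44}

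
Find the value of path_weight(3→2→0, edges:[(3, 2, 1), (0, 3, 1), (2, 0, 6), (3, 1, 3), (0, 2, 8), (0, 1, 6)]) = 7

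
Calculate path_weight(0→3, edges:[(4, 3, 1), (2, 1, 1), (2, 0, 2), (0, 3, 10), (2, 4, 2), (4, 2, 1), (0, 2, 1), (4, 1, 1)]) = 10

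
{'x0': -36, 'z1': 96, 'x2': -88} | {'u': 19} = {'x0': -36, 'z1': 96, 'x2': -88, 'u': 19}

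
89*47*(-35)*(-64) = 9369920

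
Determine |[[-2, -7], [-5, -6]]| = (-2)*(-6) - (-7)*(-5)
= -23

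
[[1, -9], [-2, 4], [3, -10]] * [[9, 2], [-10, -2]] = C[0][0] = (1)*(9) + (-9)*(-10) = 99
C[0][1] = (1)*(2) + (-9)*(-2) = 20
C[1][0] = (-2)*(9) + (4)*(-10) = -58
C[1][1] = (-2)*(2) + (4)*(-2) = -12
C[2][0] = (3)*(9) + (-10)*(-10) = 127
C[2][1] = (3)*(2) + (-10)*(-2) = 26
= [[99, 20], [-58, -12], [127, 26]]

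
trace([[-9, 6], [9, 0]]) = diagonal: (-9) + 0
= -9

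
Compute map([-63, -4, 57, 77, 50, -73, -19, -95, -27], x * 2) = -63*2=-126, -4*2=-8, 57*2=114, 77*2=154, 50*2=100, -73*2=-146, -19*2=-38, -95*2=-190, -27*2=-54
= [-126, -8, 114, 154, 100, -146, -38, -190, -54]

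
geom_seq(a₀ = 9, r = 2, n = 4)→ a_0 = 9*2^0 = 9
a_1 = 9*2^1 = 18
a_2 = 9*2^2 = 36
...
= [9, 18, 36, 72]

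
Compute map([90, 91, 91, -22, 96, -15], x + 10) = [100, 101, 101, -12, 106, -5]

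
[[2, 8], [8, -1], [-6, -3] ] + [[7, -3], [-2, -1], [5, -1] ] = [[9, 5], [6, -2], [-1, -4]]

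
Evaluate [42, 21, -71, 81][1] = 21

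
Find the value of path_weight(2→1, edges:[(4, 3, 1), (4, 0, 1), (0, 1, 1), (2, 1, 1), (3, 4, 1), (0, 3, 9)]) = 1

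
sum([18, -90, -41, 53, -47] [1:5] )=slice → [-90, -41, 53, -47]
(-90) + (-41) + 53 + (-47)
= -125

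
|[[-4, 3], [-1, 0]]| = 3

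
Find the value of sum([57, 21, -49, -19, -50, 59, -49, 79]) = 57 + 21 + (-49) + (-19) + (-50) + 59 + (-49) + 79
= 49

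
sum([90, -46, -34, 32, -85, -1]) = -44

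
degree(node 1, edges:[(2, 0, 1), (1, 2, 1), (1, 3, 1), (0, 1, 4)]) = incident: (1,2), (1,3), (0,1)
= 3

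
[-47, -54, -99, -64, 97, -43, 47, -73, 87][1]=-54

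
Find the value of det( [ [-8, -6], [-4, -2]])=(-8)*(-2) - (-6)*(-4)
= -8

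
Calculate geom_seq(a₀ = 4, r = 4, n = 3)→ a_0 = 4*4^0 = 4
a_1 = 4*4^1 = 16
a_2 = 4*4^2 = 64
= [4, 16, 64]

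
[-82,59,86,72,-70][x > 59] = keep x where x > 59: -82✗, 59✗, 86✓, 72✓, -70✗
= [86, 72]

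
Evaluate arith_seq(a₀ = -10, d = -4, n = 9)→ a_0 = -10 + 0*-4 = -10
a_1 = -10 + 1*-4 = -14
a_2 = -10 + 2*-4 = -18
...
= [-10, -14, -18, -22, -26, -30, -34, -38, -42]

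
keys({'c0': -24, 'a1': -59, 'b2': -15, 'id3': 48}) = ['c0', 'a1', 'b2', 'id3']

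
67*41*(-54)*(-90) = 13350420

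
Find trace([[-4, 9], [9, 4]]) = diagonal: (-4) + 4
= 0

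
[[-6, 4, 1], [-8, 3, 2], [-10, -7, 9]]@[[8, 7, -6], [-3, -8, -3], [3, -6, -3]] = C[0][0] = (-6)*(8) + (4)*(-3) + (1)*(3) = -57
C[0][1] = (-6)*(7) + (4)*(-8) + (1)*(-6) = -80
C[0][2] = (-6)*(-6) + (4)*(-3) + (1)*(-3) = 21
C[1][0] = (-8)*(8) + (3)*(-3) + (2)*(3) = -67
C[1][1] = (-8)*(7) + (3)*(-8) + (2)*(-6) = -92
C[1][2] = (-8)*(-6) + (3)*(-3) + (2)*(-3) = 33
... (3 more cells)
= [[-57, -80, 21], [-67, -92, 33], [-32, -68, 54]]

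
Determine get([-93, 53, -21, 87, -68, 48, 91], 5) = 48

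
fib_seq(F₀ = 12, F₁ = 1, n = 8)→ [12, 1, 13, 14, 27, 41, 68, 109]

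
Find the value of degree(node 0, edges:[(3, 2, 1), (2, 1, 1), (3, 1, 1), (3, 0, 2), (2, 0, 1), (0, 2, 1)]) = 3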